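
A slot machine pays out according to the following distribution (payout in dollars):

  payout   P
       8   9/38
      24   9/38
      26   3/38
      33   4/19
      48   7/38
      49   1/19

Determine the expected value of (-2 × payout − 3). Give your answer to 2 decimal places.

E[-2x-3] = (9/38)·(-19) + (9/38)·(-51) + (3/38)·(-55) + (4/19)·(-69) + (7/38)·(-99) + (1/19)·(-101)
     = -59 ≈ -59.00

-59.00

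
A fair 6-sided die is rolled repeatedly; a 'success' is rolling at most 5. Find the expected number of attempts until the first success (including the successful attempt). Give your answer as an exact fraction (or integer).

6/5

For a geometric distribution, E[trials] = 1/p = 1/(5/6) = 6/5.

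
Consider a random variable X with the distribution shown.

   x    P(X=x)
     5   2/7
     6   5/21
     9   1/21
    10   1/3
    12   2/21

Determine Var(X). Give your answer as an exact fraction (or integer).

2810/441

E[X] = (2/7)·5 + (5/21)·6 + (1/21)·9 + (1/3)·10 + (2/21)·12 = 163/21
E[X²] = (2/7)·25 + (5/21)·36 + (1/21)·81 + (1/3)·100 + (2/21)·144 = 1399/21
Var(X) = 1399/21 − (163/21)² = 2810/441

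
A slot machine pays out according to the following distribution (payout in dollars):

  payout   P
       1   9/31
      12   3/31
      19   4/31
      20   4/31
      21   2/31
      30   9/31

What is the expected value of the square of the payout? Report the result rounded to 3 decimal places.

402.161

E[X²] = (9/31)·1 + (3/31)·144 + (4/31)·361 + (4/31)·400 + (2/31)·441 + (9/31)·900
     = 12467/31 ≈ 402.161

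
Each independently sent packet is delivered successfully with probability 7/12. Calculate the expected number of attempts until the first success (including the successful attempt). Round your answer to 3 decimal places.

1.714

For a geometric distribution, E[trials] = 1/p = 1/(7/12) = 12/7.
≈ 1.714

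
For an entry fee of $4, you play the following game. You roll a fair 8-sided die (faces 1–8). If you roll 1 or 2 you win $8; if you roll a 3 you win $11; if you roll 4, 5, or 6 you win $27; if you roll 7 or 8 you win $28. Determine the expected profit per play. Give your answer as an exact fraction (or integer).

33/2 dollars

E[payout] = (1/4)·8 + (1/8)·11 + (3/8)·27 + (1/4)·28 = 41/2
Expected profit = 41/2 − 4 = 33/2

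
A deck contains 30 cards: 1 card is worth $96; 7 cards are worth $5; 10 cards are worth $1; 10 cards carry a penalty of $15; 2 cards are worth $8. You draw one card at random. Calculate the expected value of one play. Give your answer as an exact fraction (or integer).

7/30 dollars

E[payout] = (1/30)·96 + (7/30)·5 + (10/30)·1 + (10/30)·(-15) + (2/30)·8 = 7/30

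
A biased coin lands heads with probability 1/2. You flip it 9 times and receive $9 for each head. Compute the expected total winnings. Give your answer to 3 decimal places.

E[#heads] = 9·1/2 = 9/2 (linearity over flips).
E[winnings] = 9·9/2 = 81/2.
≈ 40.500

$40.500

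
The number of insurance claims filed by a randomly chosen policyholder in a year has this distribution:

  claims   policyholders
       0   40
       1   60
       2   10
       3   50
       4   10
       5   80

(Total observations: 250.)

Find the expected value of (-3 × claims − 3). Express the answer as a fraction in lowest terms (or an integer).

-276/25

Total = 250, so P(claims=0) = 40/250, etc.
E[-3x-3] = (4/25)·(-3) + (6/25)·(-6) + (1/25)·(-9) + (1/5)·(-12) + (1/25)·(-15) + (8/25)·(-18)
     = -276/25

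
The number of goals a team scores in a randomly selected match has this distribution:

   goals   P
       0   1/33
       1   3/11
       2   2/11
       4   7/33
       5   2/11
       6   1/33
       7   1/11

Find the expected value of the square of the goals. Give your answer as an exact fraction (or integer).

478/33

E[X²] = (1/33)·0 + (3/11)·1 + (2/11)·4 + (7/33)·16 + (2/11)·25 + (1/33)·36 + (1/11)·49
     = 478/33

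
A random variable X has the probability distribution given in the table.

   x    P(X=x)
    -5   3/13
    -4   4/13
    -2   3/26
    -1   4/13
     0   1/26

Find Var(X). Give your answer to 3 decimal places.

2.917

E[X] = (3/13)·(-5) + (4/13)·(-4) + (3/26)·(-2) + (4/13)·(-1) + (1/26)·0 = -38/13
E[X²] = (3/13)·25 + (4/13)·16 + (3/26)·4 + (4/13)·1 + (1/26)·0 = 149/13
Var(X) = 149/13 − (-38/13)² = 493/169 ≈ 2.917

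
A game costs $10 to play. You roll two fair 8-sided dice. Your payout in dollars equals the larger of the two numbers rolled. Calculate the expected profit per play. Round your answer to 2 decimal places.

-$4.19

Distribution of the larger of the two numbers rolled: 1 w.p. 1/64, 2 w.p. 3/64, 3 w.p. 5/64, 4 w.p. 7/64, 5 w.p. 9/64, 6 w.p. 11/64, …
E[payout] = (1/64)·1 + (3/64)·2 + (5/64)·3 + (7/64)·4 + (9/64)·5 + (11/64)·6 + (13/64)·7 + (15/64)·8 = 93/16
Expected profit = 93/16 − 10 = -67/16 ≈ -$4.19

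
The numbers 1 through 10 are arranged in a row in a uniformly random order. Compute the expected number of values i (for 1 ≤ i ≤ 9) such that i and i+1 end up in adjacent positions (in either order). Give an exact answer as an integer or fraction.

9/5

For each i ∈ {1,…,9}, let Xᵢ = 1 if i and i+1 are adjacent. P(Xᵢ=1) = 2·(10−1)!/10! = 2/10.
By linearity, E[ΣXᵢ] = (9)·(2/10) = 9/5.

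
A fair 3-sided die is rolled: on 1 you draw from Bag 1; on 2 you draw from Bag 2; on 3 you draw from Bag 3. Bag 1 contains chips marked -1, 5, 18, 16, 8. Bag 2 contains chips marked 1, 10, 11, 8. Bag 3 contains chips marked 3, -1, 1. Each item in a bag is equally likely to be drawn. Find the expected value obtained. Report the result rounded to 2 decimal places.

5.90

E[X | Bag 1] = (-1 + 5 + 18 + 16 + 8)/5 = 46/5
E[X | Bag 2] = (1 + 10 + 11 + 8)/4 = 15/2
E[X | Bag 3] = (3 − 1 + 1)/3 = 1
E[X] = (1/3)·46/5 + (1/3)·15/2 + (1/3)·1 = 59/10 ≈ 5.90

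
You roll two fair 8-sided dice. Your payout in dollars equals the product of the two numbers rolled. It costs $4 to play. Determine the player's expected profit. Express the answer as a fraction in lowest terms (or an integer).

65/4 dollars

Distribution of the product of the two numbers rolled: 1 w.p. 1/64, 2 w.p. 1/32, 3 w.p. 1/32, 4 w.p. 3/64, 5 w.p. 1/32, 6 w.p. 1/16, …
E[payout] = (1/64)·1 + (1/32)·2 + (1/32)·3 + (3/64)·4 + (1/32)·5 + (1/16)·6 + (1/32)·7 + (1/16)·8 + (1/64)·9 + (1/32)·10 + (1/16)·12 + (1/32)·14 + (1/32)·15 + (3/64)·16 + (1/32)·18 + (1/32)·20 + (1/32)·21 + (1/16)·24 + (1/64)·25 + (1/32)·28 + (1/32)·30 + (1/32)·32 + (1/32)·35 + (1/64)·36 + (1/32)·40 + (1/32)·42 + (1/32)·48 + (1/64)·49 + (1/32)·56 + (1/64)·64 = 81/4
Expected profit = 81/4 − 4 = 65/4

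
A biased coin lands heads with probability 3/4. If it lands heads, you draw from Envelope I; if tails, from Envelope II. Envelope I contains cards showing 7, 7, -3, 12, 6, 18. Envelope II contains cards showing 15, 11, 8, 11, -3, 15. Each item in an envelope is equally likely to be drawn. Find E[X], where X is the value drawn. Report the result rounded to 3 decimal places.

8.250

E[X | Envelope I] = (7 + 7 − 3 + 12 + 6 + 18)/6 = 47/6
E[X | Envelope II] = (15 + 11 + 8 + 11 − 3 + 15)/6 = 19/2
E[X] = (3/4)·47/6 + (1/4)·19/2 = 33/4 ≈ 8.250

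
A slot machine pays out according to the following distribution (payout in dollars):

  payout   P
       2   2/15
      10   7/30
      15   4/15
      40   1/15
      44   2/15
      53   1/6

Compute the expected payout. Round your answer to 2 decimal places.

E[X] = (2/15)·2 + (7/30)·10 + (4/15)·15 + (1/15)·40 + (2/15)·44 + (1/6)·53
     = 719/30 ≈ 23.97

$23.97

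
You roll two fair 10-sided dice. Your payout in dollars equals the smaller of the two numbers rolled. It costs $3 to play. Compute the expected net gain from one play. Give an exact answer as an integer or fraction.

Distribution of the smaller of the two numbers rolled: 1 w.p. 19/100, 2 w.p. 17/100, 3 w.p. 3/20, 4 w.p. 13/100, 5 w.p. 11/100, 6 w.p. 9/100, …
E[payout] = (19/100)·1 + (17/100)·2 + (3/20)·3 + (13/100)·4 + (11/100)·5 + (9/100)·6 + (7/100)·7 + (1/20)·8 + (3/100)·9 + (1/100)·10 = 77/20
Expected profit = 77/20 − 3 = 17/20

17/20 dollars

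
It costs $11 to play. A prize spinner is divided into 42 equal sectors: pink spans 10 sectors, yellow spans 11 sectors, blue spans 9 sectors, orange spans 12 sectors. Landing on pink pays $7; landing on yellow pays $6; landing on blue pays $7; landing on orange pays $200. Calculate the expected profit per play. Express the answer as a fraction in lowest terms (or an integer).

E[payout] = (10/42)·7 + (11/42)·6 + (9/42)·7 + (12/42)·200 = 2599/42
Expected profit = 2599/42 − 11 = 2137/42

2137/42 dollars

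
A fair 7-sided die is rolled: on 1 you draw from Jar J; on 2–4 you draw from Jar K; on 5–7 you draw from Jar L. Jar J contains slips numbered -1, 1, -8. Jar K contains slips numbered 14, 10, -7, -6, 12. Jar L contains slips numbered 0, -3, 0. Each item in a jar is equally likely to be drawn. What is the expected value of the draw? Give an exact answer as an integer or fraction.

E[X | Jar J] = (-1 + 1 − 8)/3 = -8/3
E[X | Jar K] = (14 + 10 − 7 − 6 + 12)/5 = 23/5
E[X | Jar L] = (0 − 3 + 0)/3 = -1
E[X] = (1/7)·(-8/3) + (3/7)·23/5 + (3/7)·(-1) = 122/105

122/105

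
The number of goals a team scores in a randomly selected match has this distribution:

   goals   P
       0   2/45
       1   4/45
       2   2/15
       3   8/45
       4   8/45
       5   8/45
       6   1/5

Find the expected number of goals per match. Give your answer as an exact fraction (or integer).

E[X] = (2/45)·0 + (4/45)·1 + (2/15)·2 + (8/45)·3 + (8/45)·4 + (8/45)·5 + (1/5)·6
     = 166/45

166/45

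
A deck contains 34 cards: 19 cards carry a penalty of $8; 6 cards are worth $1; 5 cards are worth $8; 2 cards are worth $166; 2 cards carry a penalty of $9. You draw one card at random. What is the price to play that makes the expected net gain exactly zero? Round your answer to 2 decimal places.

$6.12

E[payout] = (19/34)·(-8) + (6/34)·1 + (5/34)·8 + (2/34)·166 + (2/34)·(-9) = 104/17
Fair fee = E[payout] = 104/17 ≈ $6.12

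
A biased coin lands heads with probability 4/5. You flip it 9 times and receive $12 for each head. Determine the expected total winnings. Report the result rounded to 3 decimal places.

$86.400

E[#heads] = 9·4/5 = 36/5 (linearity over flips).
E[winnings] = 12·36/5 = 432/5.
≈ 86.400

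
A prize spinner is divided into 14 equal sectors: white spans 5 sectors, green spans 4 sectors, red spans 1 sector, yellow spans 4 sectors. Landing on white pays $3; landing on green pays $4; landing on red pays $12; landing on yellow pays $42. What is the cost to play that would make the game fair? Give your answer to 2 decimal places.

$15.07

E[payout] = (5/14)·3 + (4/14)·4 + (1/14)·12 + (4/14)·42 = 211/14
Fair fee = E[payout] = 211/14 ≈ $15.07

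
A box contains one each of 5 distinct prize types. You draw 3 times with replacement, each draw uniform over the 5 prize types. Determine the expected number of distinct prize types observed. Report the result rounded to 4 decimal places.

Let Xⱼ=1 if type j appears at least once. P(Xⱼ=1) = 1 − ((5−1)/5)^3 = 61/125.
E[#distinct] = 5·61/125 = 61/25.
≈ 2.4400

2.4400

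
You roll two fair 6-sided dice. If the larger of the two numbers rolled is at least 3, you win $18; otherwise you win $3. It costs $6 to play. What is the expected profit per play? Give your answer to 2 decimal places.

E[payout] = (1/9)·3 + (8/9)·18 = 49/3
Expected profit = 49/3 − 6 = 31/3 ≈ $10.33

$10.33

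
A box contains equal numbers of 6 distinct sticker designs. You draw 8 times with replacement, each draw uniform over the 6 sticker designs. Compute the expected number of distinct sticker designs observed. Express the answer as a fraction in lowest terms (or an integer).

Let Xⱼ=1 if type j appears at least once. P(Xⱼ=1) = 1 − ((6−1)/6)^8 = 1288991/1679616.
E[#distinct] = 6·1288991/1679616 = 1288991/279936.

1288991/279936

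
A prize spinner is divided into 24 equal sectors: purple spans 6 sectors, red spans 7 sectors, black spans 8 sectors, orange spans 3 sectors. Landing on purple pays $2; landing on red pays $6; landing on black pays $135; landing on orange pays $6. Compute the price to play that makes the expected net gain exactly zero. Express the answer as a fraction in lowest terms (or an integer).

E[payout] = (6/24)·2 + (7/24)·6 + (8/24)·135 + (3/24)·6 = 48
Fair fee = E[payout] = 48

$48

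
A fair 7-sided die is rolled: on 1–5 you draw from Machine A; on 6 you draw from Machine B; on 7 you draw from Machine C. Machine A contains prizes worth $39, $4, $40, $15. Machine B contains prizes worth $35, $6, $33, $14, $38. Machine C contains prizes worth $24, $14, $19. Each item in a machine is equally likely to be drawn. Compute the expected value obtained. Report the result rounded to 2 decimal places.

$23.81

E[X | Machine A] = (39 + 4 + 40 + 15)/4 = 49/2
E[X | Machine B] = (35 + 6 + 33 + 14 + 38)/5 = 126/5
E[X | Machine C] = (24 + 14 + 19)/3 = 19
E[X] = (5/7)·49/2 + (1/7)·126/5 + (1/7)·19 = 1667/70 ≈ 23.81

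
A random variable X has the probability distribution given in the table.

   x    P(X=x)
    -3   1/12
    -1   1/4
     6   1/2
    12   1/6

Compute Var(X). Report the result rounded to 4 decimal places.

E[X] = (1/12)·(-3) + (1/4)·(-1) + (1/2)·6 + (1/6)·12 = 9/2
E[X²] = (1/12)·9 + (1/4)·1 + (1/2)·36 + (1/6)·144 = 43
Var(X) = 43 − (9/2)² = 91/4 ≈ 22.7500

22.7500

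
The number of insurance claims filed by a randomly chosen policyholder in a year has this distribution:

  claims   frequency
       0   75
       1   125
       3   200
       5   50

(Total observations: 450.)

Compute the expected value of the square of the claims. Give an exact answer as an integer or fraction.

Total = 450, so P(claims=0) = 75/450, etc.
E[X²] = (1/6)·0 + (5/18)·1 + (4/9)·9 + (1/9)·25
     = 127/18

127/18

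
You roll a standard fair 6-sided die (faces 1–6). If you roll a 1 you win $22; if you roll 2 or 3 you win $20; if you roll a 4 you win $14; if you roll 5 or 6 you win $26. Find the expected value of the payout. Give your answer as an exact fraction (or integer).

64/3 dollars

E[payout] = (1/6)·14 + (1/3)·20 + (1/6)·22 + (1/3)·26 = 64/3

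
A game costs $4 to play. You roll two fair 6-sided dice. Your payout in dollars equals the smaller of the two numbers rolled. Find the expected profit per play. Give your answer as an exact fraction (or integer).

-53/36 dollars

Distribution of the smaller of the two numbers rolled: 1 w.p. 11/36, 2 w.p. 1/4, 3 w.p. 7/36, 4 w.p. 5/36, 5 w.p. 1/12, 6 w.p. 1/36
E[payout] = (11/36)·1 + (1/4)·2 + (7/36)·3 + (5/36)·4 + (1/12)·5 + (1/36)·6 = 91/36
Expected profit = 91/36 − 4 = -53/36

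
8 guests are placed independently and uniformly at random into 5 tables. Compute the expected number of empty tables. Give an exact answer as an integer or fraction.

Let Xⱼ=1 if table j is empty. P(Xⱼ=1) = ((5-1)/5)^8 = 65536/390625.
By linearity, E[#empty] = 5·65536/390625 = 65536/78125.

65536/78125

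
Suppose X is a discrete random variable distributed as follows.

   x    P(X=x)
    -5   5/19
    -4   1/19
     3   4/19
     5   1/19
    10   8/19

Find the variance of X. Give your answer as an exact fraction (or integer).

14414/361

E[X] = (5/19)·(-5) + (1/19)·(-4) + (4/19)·3 + (1/19)·5 + (8/19)·10 = 68/19
E[X²] = (5/19)·25 + (1/19)·16 + (4/19)·9 + (1/19)·25 + (8/19)·100 = 1002/19
Var(X) = 1002/19 − (68/19)² = 14414/361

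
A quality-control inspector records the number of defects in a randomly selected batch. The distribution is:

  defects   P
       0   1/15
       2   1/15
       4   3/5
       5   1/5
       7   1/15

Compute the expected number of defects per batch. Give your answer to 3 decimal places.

E[X] = (1/15)·0 + (1/15)·2 + (3/5)·4 + (1/5)·5 + (1/15)·7
     = 4 ≈ 4.000

4.000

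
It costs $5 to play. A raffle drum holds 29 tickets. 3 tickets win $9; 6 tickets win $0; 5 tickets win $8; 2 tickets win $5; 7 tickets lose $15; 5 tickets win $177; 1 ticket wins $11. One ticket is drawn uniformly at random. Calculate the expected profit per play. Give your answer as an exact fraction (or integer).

723/29 dollars

E[payout] = (3/29)·9 + (6/29)·0 + (5/29)·8 + (2/29)·5 + (7/29)·(-15) + (5/29)·177 + (1/29)·11 = 868/29
Expected profit = 868/29 − 5 = 723/29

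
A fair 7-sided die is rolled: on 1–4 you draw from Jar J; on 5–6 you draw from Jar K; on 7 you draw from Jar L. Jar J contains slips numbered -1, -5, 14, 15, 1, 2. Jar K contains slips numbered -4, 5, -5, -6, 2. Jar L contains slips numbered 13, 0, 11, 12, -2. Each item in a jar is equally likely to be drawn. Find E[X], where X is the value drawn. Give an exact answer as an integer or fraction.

314/105

E[X | Jar J] = (-1 − 5 + 14 + 15 + 1 + 2)/6 = 13/3
E[X | Jar K] = (-4 + 5 − 5 − 6 + 2)/5 = -8/5
E[X | Jar L] = (13 + 0 + 11 + 12 − 2)/5 = 34/5
E[X] = (4/7)·13/3 + (2/7)·(-8/5) + (1/7)·34/5 = 314/105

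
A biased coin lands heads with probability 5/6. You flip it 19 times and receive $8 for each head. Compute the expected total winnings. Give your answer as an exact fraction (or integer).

E[#heads] = 19·5/6 = 95/6 (linearity over flips).
E[winnings] = 8·95/6 = 380/3.

380/3 dollars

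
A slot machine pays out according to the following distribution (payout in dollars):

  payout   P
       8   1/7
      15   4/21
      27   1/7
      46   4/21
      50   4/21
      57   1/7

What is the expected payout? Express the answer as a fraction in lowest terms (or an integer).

E[X] = (1/7)·8 + (4/21)·15 + (1/7)·27 + (4/21)·46 + (4/21)·50 + (1/7)·57
     = 240/7

240/7 dollars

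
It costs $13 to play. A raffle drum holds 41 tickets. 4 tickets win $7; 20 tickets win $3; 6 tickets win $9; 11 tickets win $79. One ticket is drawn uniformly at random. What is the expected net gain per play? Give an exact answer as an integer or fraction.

E[payout] = (4/41)·7 + (20/41)·3 + (6/41)·9 + (11/41)·79 = 1011/41
Expected profit = 1011/41 − 13 = 478/41

478/41 dollars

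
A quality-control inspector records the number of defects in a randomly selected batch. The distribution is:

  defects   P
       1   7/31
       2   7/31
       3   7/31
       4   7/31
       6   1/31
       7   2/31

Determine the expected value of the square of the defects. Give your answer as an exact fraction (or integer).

E[X²] = (7/31)·1 + (7/31)·4 + (7/31)·9 + (7/31)·16 + (1/31)·36 + (2/31)·49
     = 344/31

344/31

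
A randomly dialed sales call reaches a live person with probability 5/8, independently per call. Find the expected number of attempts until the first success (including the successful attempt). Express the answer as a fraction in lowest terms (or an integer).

For a geometric distribution, E[trials] = 1/p = 1/(5/8) = 8/5.

8/5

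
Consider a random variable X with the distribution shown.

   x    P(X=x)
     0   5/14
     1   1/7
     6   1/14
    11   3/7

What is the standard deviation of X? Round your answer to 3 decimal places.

E[X] = 37/7, E[X²] = 382/7
Var(X) = E[X²] − (E[X])² = 382/7 − 1369/49 = 1305/49
SD(X) = √(1305/49) ≈ 5.161

5.161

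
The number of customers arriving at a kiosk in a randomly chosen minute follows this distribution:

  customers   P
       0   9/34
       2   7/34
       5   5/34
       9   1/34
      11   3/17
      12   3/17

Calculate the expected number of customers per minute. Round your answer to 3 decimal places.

5.471

E[X] = (9/34)·0 + (7/34)·2 + (5/34)·5 + (1/34)·9 + (3/17)·11 + (3/17)·12
     = 93/17 ≈ 5.471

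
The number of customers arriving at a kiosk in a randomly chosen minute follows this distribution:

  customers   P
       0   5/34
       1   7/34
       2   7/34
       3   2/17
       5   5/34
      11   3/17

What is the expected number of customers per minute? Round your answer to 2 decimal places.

3.65

E[X] = (5/34)·0 + (7/34)·1 + (7/34)·2 + (2/17)·3 + (5/34)·5 + (3/17)·11
     = 62/17 ≈ 3.65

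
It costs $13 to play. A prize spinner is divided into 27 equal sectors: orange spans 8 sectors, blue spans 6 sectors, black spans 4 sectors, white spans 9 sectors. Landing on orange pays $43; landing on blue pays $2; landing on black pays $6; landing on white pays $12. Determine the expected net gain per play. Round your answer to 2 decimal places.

$5.07

E[payout] = (8/27)·43 + (6/27)·2 + (4/27)·6 + (9/27)·12 = 488/27
Expected profit = 488/27 − 13 = 137/27 ≈ $5.07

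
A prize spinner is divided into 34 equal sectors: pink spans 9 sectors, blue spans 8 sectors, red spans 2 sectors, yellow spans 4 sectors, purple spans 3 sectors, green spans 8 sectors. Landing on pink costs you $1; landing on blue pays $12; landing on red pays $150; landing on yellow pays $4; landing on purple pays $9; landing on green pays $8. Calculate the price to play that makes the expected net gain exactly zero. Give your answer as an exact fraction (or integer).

247/17 dollars

E[payout] = (9/34)·(-1) + (8/34)·12 + (2/34)·150 + (4/34)·4 + (3/34)·9 + (8/34)·8 = 247/17
Fair fee = E[payout] = 247/17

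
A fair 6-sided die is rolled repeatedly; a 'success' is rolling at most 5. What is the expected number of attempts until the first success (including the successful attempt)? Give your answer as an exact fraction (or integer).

6/5

For a geometric distribution, E[trials] = 1/p = 1/(5/6) = 6/5.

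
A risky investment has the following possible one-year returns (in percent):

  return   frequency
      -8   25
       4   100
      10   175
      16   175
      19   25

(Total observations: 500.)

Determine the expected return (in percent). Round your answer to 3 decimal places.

10.450

Total = 500, so P(return=-8) = 25/500, etc.
E[X] = (1/20)·(-8) + (1/5)·4 + (7/20)·10 + (7/20)·16 + (1/20)·19
     = 209/20 ≈ 10.450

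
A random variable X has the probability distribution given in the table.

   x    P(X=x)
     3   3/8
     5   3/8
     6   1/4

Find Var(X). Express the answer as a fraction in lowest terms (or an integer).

3/2

E[X] = (3/8)·3 + (3/8)·5 + (1/4)·6 = 9/2
E[X²] = (3/8)·9 + (3/8)·25 + (1/4)·36 = 87/4
Var(X) = 87/4 − (9/2)² = 3/2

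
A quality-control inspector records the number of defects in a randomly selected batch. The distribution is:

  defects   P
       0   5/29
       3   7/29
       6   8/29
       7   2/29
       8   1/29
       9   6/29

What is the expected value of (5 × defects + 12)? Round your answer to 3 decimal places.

37.000

E[5x+12] = (5/29)·12 + (7/29)·27 + (8/29)·42 + (2/29)·47 + (1/29)·52 + (6/29)·57
     = 37 ≈ 37.000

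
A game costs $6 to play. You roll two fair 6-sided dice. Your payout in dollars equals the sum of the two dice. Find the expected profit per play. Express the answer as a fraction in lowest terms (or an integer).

Distribution of the sum of the two dice: 2 w.p. 1/36, 3 w.p. 1/18, 4 w.p. 1/12, 5 w.p. 1/9, 6 w.p. 5/36, 7 w.p. 1/6, …
E[payout] = (1/36)·2 + (1/18)·3 + (1/12)·4 + (1/9)·5 + (5/36)·6 + (1/6)·7 + (5/36)·8 + (1/9)·9 + (1/12)·10 + (1/18)·11 + (1/36)·12 = 7
Expected profit = 7 − 6 = 1

$1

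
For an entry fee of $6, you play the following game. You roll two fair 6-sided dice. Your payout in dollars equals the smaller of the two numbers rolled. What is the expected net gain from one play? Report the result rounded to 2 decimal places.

-$3.47

Distribution of the smaller of the two numbers rolled: 1 w.p. 11/36, 2 w.p. 1/4, 3 w.p. 7/36, 4 w.p. 5/36, 5 w.p. 1/12, 6 w.p. 1/36
E[payout] = (11/36)·1 + (1/4)·2 + (7/36)·3 + (5/36)·4 + (1/12)·5 + (1/36)·6 = 91/36
Expected profit = 91/36 − 6 = -125/36 ≈ -$3.47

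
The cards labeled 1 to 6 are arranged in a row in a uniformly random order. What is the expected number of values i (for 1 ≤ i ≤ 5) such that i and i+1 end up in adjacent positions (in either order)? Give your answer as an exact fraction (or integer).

5/3

For each i ∈ {1,…,5}, let Xᵢ = 1 if i and i+1 are adjacent. P(Xᵢ=1) = 2·(6−1)!/6! = 2/6.
By linearity, E[ΣXᵢ] = (5)·(2/6) = 5/3.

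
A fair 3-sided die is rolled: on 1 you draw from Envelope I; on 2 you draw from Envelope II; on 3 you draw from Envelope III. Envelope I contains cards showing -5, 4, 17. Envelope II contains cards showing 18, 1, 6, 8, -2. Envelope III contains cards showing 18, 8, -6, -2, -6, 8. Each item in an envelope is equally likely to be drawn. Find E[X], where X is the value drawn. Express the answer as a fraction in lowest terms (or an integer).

E[X | Envelope I] = (-5 + 4 + 17)/3 = 16/3
E[X | Envelope II] = (18 + 1 + 6 + 8 − 2)/5 = 31/5
E[X | Envelope III] = (18 + 8 − 6 − 2 − 6 + 8)/6 = 10/3
E[X] = (1/3)·16/3 + (1/3)·31/5 + (1/3)·10/3 = 223/45

223/45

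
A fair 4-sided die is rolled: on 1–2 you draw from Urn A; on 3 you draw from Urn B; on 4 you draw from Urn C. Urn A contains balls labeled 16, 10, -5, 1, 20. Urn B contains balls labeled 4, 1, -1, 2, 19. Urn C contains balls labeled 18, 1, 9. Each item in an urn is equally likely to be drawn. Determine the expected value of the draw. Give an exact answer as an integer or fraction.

467/60

E[X | Urn A] = (16 + 10 − 5 + 1 + 20)/5 = 42/5
E[X | Urn B] = (4 + 1 − 1 + 2 + 19)/5 = 5
E[X | Urn C] = (18 + 1 + 9)/3 = 28/3
E[X] = (1/2)·42/5 + (1/4)·5 + (1/4)·28/3 = 467/60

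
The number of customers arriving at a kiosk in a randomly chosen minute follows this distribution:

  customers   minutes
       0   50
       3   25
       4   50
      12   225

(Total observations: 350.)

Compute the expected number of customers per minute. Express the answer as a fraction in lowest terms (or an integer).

17/2

Total = 350, so P(customers=0) = 50/350, etc.
E[X] = (1/7)·0 + (1/14)·3 + (1/7)·4 + (9/14)·12
     = 17/2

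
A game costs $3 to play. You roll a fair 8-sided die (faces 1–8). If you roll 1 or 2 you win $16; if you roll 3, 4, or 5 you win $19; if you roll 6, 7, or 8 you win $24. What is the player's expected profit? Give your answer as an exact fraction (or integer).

137/8 dollars

E[payout] = (1/4)·16 + (3/8)·19 + (3/8)·24 = 161/8
Expected profit = 161/8 − 3 = 137/8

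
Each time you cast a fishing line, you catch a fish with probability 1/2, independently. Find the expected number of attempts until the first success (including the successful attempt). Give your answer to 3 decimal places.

2.000

For a geometric distribution, E[trials] = 1/p = 1/(1/2) = 2.
≈ 2.000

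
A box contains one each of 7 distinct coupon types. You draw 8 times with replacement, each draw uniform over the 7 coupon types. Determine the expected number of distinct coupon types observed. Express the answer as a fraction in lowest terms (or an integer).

4085185/823543

Let Xⱼ=1 if type j appears at least once. P(Xⱼ=1) = 1 − ((7−1)/7)^8 = 4085185/5764801.
E[#distinct] = 7·4085185/5764801 = 4085185/823543.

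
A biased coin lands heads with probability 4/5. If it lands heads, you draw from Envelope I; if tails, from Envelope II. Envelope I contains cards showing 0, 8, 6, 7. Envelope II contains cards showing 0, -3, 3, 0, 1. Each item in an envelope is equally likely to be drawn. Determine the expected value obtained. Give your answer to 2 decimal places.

4.24

E[X | Envelope I] = (0 + 8 + 6 + 7)/4 = 21/4
E[X | Envelope II] = (0 − 3 + 3 + 0 + 1)/5 = 1/5
E[X] = (4/5)·21/4 + (1/5)·1/5 = 106/25 ≈ 4.24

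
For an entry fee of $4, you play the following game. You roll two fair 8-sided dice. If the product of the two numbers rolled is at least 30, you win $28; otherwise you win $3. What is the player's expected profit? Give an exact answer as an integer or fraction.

361/64 dollars

E[payout] = (47/64)·3 + (17/64)·28 = 617/64
Expected profit = 617/64 − 4 = 361/64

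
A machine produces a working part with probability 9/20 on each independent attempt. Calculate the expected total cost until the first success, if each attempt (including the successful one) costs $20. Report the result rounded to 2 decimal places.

E[#attempts] = 1/p = 20/9; E[cost] = 20·20/9 = 400/9.
≈ 44.44

$44.44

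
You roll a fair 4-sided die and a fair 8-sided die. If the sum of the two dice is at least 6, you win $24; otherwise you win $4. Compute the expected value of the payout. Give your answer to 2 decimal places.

$17.75

E[payout] = (5/16)·4 + (11/16)·24 = 71/4
≈ $17.75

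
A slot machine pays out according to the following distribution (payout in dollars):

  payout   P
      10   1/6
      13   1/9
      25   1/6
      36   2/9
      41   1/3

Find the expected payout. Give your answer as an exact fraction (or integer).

521/18 dollars

E[X] = (1/6)·10 + (1/9)·13 + (1/6)·25 + (2/9)·36 + (1/3)·41
     = 521/18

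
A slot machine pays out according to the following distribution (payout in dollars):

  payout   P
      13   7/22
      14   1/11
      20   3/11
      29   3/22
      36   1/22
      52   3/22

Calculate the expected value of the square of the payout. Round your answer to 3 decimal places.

723.000

E[X²] = (7/22)·169 + (1/11)·196 + (3/11)·400 + (3/22)·841 + (1/22)·1296 + (3/22)·2704
     = 723 ≈ 723.000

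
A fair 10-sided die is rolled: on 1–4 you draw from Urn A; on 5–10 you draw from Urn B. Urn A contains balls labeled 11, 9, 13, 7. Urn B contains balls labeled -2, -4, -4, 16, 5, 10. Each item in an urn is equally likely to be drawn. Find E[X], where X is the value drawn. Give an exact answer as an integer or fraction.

61/10

E[X | Urn A] = (11 + 9 + 13 + 7)/4 = 10
E[X | Urn B] = (-2 − 4 − 4 + 16 + 5 + 10)/6 = 7/2
E[X] = (2/5)·10 + (3/5)·7/2 = 61/10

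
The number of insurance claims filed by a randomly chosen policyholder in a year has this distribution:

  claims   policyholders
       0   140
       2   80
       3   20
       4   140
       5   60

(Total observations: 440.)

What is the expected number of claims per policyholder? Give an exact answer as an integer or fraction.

Total = 440, so P(claims=0) = 140/440, etc.
E[X] = (7/22)·0 + (2/11)·2 + (1/22)·3 + (7/22)·4 + (3/22)·5
     = 27/11

27/11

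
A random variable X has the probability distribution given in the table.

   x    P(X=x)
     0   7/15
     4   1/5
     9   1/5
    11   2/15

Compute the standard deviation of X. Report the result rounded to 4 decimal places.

E[X] = 61/15, E[X²] = 533/15
Var(X) = E[X²] − (E[X])² = 533/15 − 3721/225 = 4274/225
SD(X) = √(4274/225) ≈ 4.3584

4.3584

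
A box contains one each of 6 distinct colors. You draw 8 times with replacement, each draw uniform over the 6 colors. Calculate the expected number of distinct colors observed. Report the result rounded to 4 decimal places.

Let Xⱼ=1 if type j appears at least once. P(Xⱼ=1) = 1 − ((6−1)/6)^8 = 1288991/1679616.
E[#distinct] = 6·1288991/1679616 = 1288991/279936.
≈ 4.6046

4.6046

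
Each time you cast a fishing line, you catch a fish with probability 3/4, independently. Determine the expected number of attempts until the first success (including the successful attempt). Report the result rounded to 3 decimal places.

1.333

For a geometric distribution, E[trials] = 1/p = 1/(3/4) = 4/3.
≈ 1.333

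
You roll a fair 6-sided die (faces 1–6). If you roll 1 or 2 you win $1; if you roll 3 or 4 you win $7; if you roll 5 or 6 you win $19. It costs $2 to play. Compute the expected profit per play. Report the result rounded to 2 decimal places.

E[payout] = (1/3)·1 + (1/3)·7 + (1/3)·19 = 9
Expected profit = 9 − 2 = 7 ≈ $7.00

$7.00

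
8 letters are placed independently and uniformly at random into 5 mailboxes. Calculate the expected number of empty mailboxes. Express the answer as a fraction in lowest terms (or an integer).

65536/78125

Let Xⱼ=1 if mailbox j is empty. P(Xⱼ=1) = ((5-1)/5)^8 = 65536/390625.
By linearity, E[#empty] = 5·65536/390625 = 65536/78125.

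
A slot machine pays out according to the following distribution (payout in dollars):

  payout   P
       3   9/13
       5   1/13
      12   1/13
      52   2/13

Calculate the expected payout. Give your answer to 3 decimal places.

E[X] = (9/13)·3 + (1/13)·5 + (1/13)·12 + (2/13)·52
     = 148/13 ≈ 11.385

$11.385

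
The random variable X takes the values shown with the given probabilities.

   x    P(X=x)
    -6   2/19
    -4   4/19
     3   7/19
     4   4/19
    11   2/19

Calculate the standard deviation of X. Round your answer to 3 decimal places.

4.890

E[X] = 31/19, E[X²] = 505/19
Var(X) = E[X²] − (E[X])² = 505/19 − 961/361 = 8634/361
SD(X) = √(8634/361) ≈ 4.890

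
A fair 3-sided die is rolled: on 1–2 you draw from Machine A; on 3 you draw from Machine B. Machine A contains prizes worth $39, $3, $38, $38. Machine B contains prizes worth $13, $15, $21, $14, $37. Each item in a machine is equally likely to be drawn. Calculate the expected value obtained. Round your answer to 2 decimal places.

$26.33

E[X | Machine A] = (39 + 3 + 38 + 38)/4 = 59/2
E[X | Machine B] = (13 + 15 + 21 + 14 + 37)/5 = 20
E[X] = (2/3)·59/2 + (1/3)·20 = 79/3 ≈ 26.33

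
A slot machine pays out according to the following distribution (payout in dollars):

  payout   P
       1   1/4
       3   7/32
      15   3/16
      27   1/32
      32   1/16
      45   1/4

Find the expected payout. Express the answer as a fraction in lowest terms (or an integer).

285/16 dollars

E[X] = (1/4)·1 + (7/32)·3 + (3/16)·15 + (1/32)·27 + (1/16)·32 + (1/4)·45
     = 285/16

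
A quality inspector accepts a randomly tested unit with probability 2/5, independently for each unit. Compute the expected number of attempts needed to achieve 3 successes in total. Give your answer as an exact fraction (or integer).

By linearity (sum of 3 independent geometric waits), E[trials] = 3/p = 3/(2/5) = 15/2.

15/2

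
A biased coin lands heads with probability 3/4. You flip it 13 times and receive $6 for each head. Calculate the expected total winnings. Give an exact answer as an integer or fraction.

117/2 dollars

E[#heads] = 13·3/4 = 39/4 (linearity over flips).
E[winnings] = 6·39/4 = 117/2.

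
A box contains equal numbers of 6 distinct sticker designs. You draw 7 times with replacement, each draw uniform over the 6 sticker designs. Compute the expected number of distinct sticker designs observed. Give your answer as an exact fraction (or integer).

201811/46656

Let Xⱼ=1 if type j appears at least once. P(Xⱼ=1) = 1 − ((6−1)/6)^7 = 201811/279936.
E[#distinct] = 6·201811/279936 = 201811/46656.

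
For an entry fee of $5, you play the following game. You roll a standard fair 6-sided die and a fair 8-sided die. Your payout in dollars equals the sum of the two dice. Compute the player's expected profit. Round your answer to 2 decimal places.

Distribution of the sum of the two dice: 2 w.p. 1/48, 3 w.p. 1/24, 4 w.p. 1/16, 5 w.p. 1/12, 6 w.p. 5/48, 7 w.p. 1/8, …
E[payout] = (1/48)·2 + (1/24)·3 + (1/16)·4 + (1/12)·5 + (5/48)·6 + (1/8)·7 + (1/8)·8 + (1/8)·9 + (5/48)·10 + (1/12)·11 + (1/16)·12 + (1/24)·13 + (1/48)·14 = 8
Expected profit = 8 − 5 = 3 ≈ $3.00

$3.00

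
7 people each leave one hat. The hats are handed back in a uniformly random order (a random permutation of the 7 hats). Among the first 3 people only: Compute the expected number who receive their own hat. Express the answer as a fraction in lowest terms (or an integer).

Let Xᵢ = 1 if person i gets their own hat. For each i, P(Xᵢ=1) = 1/7.
By linearity of expectation, E[X₁+…+X_3] = 3·(1/7) = 3/7.

3/7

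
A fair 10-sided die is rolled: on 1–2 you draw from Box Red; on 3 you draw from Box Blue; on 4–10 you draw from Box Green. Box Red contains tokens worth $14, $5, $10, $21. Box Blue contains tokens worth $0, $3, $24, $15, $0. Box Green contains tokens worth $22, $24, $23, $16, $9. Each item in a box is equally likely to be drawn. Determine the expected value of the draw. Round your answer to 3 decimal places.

$16.500

E[X | Box Red] = (14 + 5 + 10 + 21)/4 = 25/2
E[X | Box Blue] = (0 + 3 + 24 + 15 + 0)/5 = 42/5
E[X | Box Green] = (22 + 24 + 23 + 16 + 9)/5 = 94/5
E[X] = (1/5)·25/2 + (1/10)·42/5 + (7/10)·94/5 = 33/2 ≈ 16.500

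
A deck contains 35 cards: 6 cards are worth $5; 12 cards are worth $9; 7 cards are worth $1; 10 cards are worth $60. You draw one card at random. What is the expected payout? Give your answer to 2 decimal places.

$21.29

E[payout] = (6/35)·5 + (12/35)·9 + (7/35)·1 + (10/35)·60 = 149/7
≈ $21.29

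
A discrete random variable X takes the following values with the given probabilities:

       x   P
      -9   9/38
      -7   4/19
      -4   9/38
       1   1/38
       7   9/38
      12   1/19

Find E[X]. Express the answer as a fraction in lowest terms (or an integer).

E[X] = (9/38)·(-9) + (4/19)·(-7) + (9/38)·(-4) + (1/38)·1 + (9/38)·7 + (1/19)·12
     = -85/38

-85/38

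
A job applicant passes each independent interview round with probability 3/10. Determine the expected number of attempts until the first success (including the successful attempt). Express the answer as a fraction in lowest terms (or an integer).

For a geometric distribution, E[trials] = 1/p = 1/(3/10) = 10/3.

10/3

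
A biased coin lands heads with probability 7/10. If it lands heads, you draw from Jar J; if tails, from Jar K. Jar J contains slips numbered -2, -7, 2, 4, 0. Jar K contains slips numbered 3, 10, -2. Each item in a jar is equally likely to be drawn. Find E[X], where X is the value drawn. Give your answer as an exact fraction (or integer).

E[X | Jar J] = (-2 − 7 + 2 + 4 + 0)/5 = -3/5
E[X | Jar K] = (3 + 10 − 2)/3 = 11/3
E[X] = (7/10)·(-3/5) + (3/10)·11/3 = 17/25

17/25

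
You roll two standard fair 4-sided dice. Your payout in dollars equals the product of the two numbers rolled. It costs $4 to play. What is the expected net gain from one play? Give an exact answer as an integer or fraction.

Distribution of the product of the two numbers rolled: 1 w.p. 1/16, 2 w.p. 1/8, 3 w.p. 1/8, 4 w.p. 3/16, 6 w.p. 1/8, 8 w.p. 1/8, …
E[payout] = (1/16)·1 + (1/8)·2 + (1/8)·3 + (3/16)·4 + (1/8)·6 + (1/8)·8 + (1/16)·9 + (1/8)·12 + (1/16)·16 = 25/4
Expected profit = 25/4 − 4 = 9/4

9/4 dollars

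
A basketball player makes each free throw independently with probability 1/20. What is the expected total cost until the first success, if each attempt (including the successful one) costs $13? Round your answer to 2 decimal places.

E[#attempts] = 1/p = 20; E[cost] = 13·20 = 260.
≈ 260.00

$260.00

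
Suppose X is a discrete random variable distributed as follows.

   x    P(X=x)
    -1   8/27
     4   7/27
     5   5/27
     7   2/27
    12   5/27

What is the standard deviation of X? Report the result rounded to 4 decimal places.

E[X] = 119/27, E[X²] = 1063/27
Var(X) = E[X²] − (E[X])² = 1063/27 − 14161/729 = 14540/729
SD(X) = √(14540/729) ≈ 4.4660

4.4660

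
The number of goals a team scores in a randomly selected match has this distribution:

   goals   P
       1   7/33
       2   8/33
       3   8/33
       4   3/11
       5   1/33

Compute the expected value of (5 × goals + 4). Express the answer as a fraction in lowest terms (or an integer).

52/3

E[5x+4] = (7/33)·9 + (8/33)·14 + (8/33)·19 + (3/11)·24 + (1/33)·29
     = 52/3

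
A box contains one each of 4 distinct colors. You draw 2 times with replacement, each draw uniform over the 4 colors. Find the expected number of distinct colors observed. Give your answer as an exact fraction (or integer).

Let Xⱼ=1 if type j appears at least once. P(Xⱼ=1) = 1 − ((4−1)/4)^2 = 7/16.
E[#distinct] = 4·7/16 = 7/4.

7/4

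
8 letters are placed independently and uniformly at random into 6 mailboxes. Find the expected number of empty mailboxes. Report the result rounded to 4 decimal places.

1.3954

Let Xⱼ=1 if mailbox j is empty. P(Xⱼ=1) = ((6-1)/6)^8 = 390625/1679616.
By linearity, E[#empty] = 6·390625/1679616 = 390625/279936.
≈ 1.3954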